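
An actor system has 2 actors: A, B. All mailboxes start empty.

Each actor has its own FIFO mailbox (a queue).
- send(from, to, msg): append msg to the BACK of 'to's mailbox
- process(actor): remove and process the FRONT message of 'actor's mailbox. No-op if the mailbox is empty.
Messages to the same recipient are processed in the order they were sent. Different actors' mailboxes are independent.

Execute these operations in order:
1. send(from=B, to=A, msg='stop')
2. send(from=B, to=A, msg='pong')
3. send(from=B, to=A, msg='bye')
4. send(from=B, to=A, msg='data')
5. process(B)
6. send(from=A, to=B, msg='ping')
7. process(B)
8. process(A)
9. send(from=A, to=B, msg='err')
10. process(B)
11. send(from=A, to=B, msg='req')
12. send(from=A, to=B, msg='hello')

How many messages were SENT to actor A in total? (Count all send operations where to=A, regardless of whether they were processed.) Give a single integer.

Answer: 4

Derivation:
After 1 (send(from=B, to=A, msg='stop')): A:[stop] B:[]
After 2 (send(from=B, to=A, msg='pong')): A:[stop,pong] B:[]
After 3 (send(from=B, to=A, msg='bye')): A:[stop,pong,bye] B:[]
After 4 (send(from=B, to=A, msg='data')): A:[stop,pong,bye,data] B:[]
After 5 (process(B)): A:[stop,pong,bye,data] B:[]
After 6 (send(from=A, to=B, msg='ping')): A:[stop,pong,bye,data] B:[ping]
After 7 (process(B)): A:[stop,pong,bye,data] B:[]
After 8 (process(A)): A:[pong,bye,data] B:[]
After 9 (send(from=A, to=B, msg='err')): A:[pong,bye,data] B:[err]
After 10 (process(B)): A:[pong,bye,data] B:[]
After 11 (send(from=A, to=B, msg='req')): A:[pong,bye,data] B:[req]
After 12 (send(from=A, to=B, msg='hello')): A:[pong,bye,data] B:[req,hello]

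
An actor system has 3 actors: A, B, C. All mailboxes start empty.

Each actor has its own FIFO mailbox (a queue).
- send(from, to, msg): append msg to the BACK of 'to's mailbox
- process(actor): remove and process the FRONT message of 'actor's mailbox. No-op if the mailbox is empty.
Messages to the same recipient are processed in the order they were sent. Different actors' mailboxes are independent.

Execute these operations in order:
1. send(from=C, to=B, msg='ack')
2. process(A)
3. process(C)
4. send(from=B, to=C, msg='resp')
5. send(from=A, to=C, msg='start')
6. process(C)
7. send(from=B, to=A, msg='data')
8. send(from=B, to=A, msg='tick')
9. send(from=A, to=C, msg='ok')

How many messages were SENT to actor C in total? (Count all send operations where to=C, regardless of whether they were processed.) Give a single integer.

Answer: 3

Derivation:
After 1 (send(from=C, to=B, msg='ack')): A:[] B:[ack] C:[]
After 2 (process(A)): A:[] B:[ack] C:[]
After 3 (process(C)): A:[] B:[ack] C:[]
After 4 (send(from=B, to=C, msg='resp')): A:[] B:[ack] C:[resp]
After 5 (send(from=A, to=C, msg='start')): A:[] B:[ack] C:[resp,start]
After 6 (process(C)): A:[] B:[ack] C:[start]
After 7 (send(from=B, to=A, msg='data')): A:[data] B:[ack] C:[start]
After 8 (send(from=B, to=A, msg='tick')): A:[data,tick] B:[ack] C:[start]
After 9 (send(from=A, to=C, msg='ok')): A:[data,tick] B:[ack] C:[start,ok]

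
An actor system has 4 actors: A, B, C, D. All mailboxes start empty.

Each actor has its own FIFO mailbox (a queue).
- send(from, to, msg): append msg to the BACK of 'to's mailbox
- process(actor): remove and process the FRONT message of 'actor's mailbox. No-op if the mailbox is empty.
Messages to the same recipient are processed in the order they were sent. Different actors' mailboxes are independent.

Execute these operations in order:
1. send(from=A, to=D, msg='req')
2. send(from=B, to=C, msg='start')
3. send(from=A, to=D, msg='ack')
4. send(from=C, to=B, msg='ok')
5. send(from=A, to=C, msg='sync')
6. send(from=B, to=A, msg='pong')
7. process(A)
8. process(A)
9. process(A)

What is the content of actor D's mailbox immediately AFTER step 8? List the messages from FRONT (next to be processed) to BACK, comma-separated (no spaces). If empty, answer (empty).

After 1 (send(from=A, to=D, msg='req')): A:[] B:[] C:[] D:[req]
After 2 (send(from=B, to=C, msg='start')): A:[] B:[] C:[start] D:[req]
After 3 (send(from=A, to=D, msg='ack')): A:[] B:[] C:[start] D:[req,ack]
After 4 (send(from=C, to=B, msg='ok')): A:[] B:[ok] C:[start] D:[req,ack]
After 5 (send(from=A, to=C, msg='sync')): A:[] B:[ok] C:[start,sync] D:[req,ack]
After 6 (send(from=B, to=A, msg='pong')): A:[pong] B:[ok] C:[start,sync] D:[req,ack]
After 7 (process(A)): A:[] B:[ok] C:[start,sync] D:[req,ack]
After 8 (process(A)): A:[] B:[ok] C:[start,sync] D:[req,ack]

req,ack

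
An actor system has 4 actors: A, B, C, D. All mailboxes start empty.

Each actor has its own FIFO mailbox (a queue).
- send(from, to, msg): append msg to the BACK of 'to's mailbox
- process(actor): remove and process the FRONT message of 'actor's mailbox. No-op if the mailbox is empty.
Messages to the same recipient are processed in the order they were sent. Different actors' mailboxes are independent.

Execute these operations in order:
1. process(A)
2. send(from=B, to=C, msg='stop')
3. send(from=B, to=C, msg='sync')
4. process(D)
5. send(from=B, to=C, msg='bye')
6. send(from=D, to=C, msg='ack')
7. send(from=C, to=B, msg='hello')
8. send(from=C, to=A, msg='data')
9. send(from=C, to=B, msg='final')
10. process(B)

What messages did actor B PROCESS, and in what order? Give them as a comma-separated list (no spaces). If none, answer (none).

Answer: hello

Derivation:
After 1 (process(A)): A:[] B:[] C:[] D:[]
After 2 (send(from=B, to=C, msg='stop')): A:[] B:[] C:[stop] D:[]
After 3 (send(from=B, to=C, msg='sync')): A:[] B:[] C:[stop,sync] D:[]
After 4 (process(D)): A:[] B:[] C:[stop,sync] D:[]
After 5 (send(from=B, to=C, msg='bye')): A:[] B:[] C:[stop,sync,bye] D:[]
After 6 (send(from=D, to=C, msg='ack')): A:[] B:[] C:[stop,sync,bye,ack] D:[]
After 7 (send(from=C, to=B, msg='hello')): A:[] B:[hello] C:[stop,sync,bye,ack] D:[]
After 8 (send(from=C, to=A, msg='data')): A:[data] B:[hello] C:[stop,sync,bye,ack] D:[]
After 9 (send(from=C, to=B, msg='final')): A:[data] B:[hello,final] C:[stop,sync,bye,ack] D:[]
After 10 (process(B)): A:[data] B:[final] C:[stop,sync,bye,ack] D:[]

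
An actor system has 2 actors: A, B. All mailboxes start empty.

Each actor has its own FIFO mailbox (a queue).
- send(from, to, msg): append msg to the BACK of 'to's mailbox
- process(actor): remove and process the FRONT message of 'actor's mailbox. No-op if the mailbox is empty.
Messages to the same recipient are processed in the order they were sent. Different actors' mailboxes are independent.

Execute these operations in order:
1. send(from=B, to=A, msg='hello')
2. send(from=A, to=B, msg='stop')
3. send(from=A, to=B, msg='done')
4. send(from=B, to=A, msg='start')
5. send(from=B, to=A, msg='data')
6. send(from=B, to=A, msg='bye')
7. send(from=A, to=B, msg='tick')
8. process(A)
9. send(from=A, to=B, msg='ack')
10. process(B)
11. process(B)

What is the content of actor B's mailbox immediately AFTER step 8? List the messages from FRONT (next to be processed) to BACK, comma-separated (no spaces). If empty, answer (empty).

After 1 (send(from=B, to=A, msg='hello')): A:[hello] B:[]
After 2 (send(from=A, to=B, msg='stop')): A:[hello] B:[stop]
After 3 (send(from=A, to=B, msg='done')): A:[hello] B:[stop,done]
After 4 (send(from=B, to=A, msg='start')): A:[hello,start] B:[stop,done]
After 5 (send(from=B, to=A, msg='data')): A:[hello,start,data] B:[stop,done]
After 6 (send(from=B, to=A, msg='bye')): A:[hello,start,data,bye] B:[stop,done]
After 7 (send(from=A, to=B, msg='tick')): A:[hello,start,data,bye] B:[stop,done,tick]
After 8 (process(A)): A:[start,data,bye] B:[stop,done,tick]

stop,done,tick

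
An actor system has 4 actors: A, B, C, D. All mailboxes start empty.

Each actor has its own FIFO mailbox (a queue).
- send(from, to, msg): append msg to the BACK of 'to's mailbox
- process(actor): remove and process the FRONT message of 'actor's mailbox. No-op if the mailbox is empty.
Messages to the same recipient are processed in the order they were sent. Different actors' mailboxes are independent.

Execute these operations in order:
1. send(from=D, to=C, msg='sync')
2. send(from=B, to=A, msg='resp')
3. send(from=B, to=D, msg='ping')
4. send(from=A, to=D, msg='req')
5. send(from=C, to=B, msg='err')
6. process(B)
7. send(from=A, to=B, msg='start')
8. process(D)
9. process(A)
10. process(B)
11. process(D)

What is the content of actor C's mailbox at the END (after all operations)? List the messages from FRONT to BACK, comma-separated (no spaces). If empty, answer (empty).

After 1 (send(from=D, to=C, msg='sync')): A:[] B:[] C:[sync] D:[]
After 2 (send(from=B, to=A, msg='resp')): A:[resp] B:[] C:[sync] D:[]
After 3 (send(from=B, to=D, msg='ping')): A:[resp] B:[] C:[sync] D:[ping]
After 4 (send(from=A, to=D, msg='req')): A:[resp] B:[] C:[sync] D:[ping,req]
After 5 (send(from=C, to=B, msg='err')): A:[resp] B:[err] C:[sync] D:[ping,req]
After 6 (process(B)): A:[resp] B:[] C:[sync] D:[ping,req]
After 7 (send(from=A, to=B, msg='start')): A:[resp] B:[start] C:[sync] D:[ping,req]
After 8 (process(D)): A:[resp] B:[start] C:[sync] D:[req]
After 9 (process(A)): A:[] B:[start] C:[sync] D:[req]
After 10 (process(B)): A:[] B:[] C:[sync] D:[req]
After 11 (process(D)): A:[] B:[] C:[sync] D:[]

Answer: sync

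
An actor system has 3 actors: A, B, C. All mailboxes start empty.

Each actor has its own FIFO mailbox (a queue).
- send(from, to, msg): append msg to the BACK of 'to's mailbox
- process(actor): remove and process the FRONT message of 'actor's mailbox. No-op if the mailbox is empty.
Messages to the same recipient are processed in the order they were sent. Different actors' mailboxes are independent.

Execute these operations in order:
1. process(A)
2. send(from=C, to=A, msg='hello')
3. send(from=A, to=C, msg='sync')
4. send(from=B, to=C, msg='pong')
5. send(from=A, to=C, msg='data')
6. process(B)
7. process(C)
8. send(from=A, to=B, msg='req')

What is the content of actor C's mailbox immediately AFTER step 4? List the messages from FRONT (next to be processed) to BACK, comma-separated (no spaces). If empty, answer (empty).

After 1 (process(A)): A:[] B:[] C:[]
After 2 (send(from=C, to=A, msg='hello')): A:[hello] B:[] C:[]
After 3 (send(from=A, to=C, msg='sync')): A:[hello] B:[] C:[sync]
After 4 (send(from=B, to=C, msg='pong')): A:[hello] B:[] C:[sync,pong]

sync,pong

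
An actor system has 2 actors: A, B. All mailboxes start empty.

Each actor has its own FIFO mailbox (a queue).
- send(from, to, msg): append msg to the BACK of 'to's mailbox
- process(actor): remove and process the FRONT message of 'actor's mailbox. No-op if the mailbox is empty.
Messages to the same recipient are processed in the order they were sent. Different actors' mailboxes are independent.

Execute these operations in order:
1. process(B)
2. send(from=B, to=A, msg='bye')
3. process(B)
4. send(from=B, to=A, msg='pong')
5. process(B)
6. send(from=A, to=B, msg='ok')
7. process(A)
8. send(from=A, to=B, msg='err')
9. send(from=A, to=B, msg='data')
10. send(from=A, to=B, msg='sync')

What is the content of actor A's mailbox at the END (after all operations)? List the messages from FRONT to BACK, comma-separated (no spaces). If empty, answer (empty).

After 1 (process(B)): A:[] B:[]
After 2 (send(from=B, to=A, msg='bye')): A:[bye] B:[]
After 3 (process(B)): A:[bye] B:[]
After 4 (send(from=B, to=A, msg='pong')): A:[bye,pong] B:[]
After 5 (process(B)): A:[bye,pong] B:[]
After 6 (send(from=A, to=B, msg='ok')): A:[bye,pong] B:[ok]
After 7 (process(A)): A:[pong] B:[ok]
After 8 (send(from=A, to=B, msg='err')): A:[pong] B:[ok,err]
After 9 (send(from=A, to=B, msg='data')): A:[pong] B:[ok,err,data]
After 10 (send(from=A, to=B, msg='sync')): A:[pong] B:[ok,err,data,sync]

Answer: pong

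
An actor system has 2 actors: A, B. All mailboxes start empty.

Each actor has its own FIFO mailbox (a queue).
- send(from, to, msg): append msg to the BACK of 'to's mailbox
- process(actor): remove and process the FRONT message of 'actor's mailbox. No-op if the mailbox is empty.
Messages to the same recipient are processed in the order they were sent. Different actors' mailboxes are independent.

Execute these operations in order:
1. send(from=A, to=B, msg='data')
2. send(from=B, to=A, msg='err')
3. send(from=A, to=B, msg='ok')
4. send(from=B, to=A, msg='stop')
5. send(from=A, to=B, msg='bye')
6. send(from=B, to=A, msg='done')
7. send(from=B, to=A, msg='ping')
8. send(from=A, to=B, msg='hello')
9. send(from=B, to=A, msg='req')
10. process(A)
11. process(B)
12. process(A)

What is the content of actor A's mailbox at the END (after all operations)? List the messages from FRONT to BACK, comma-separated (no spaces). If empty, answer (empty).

After 1 (send(from=A, to=B, msg='data')): A:[] B:[data]
After 2 (send(from=B, to=A, msg='err')): A:[err] B:[data]
After 3 (send(from=A, to=B, msg='ok')): A:[err] B:[data,ok]
After 4 (send(from=B, to=A, msg='stop')): A:[err,stop] B:[data,ok]
After 5 (send(from=A, to=B, msg='bye')): A:[err,stop] B:[data,ok,bye]
After 6 (send(from=B, to=A, msg='done')): A:[err,stop,done] B:[data,ok,bye]
After 7 (send(from=B, to=A, msg='ping')): A:[err,stop,done,ping] B:[data,ok,bye]
After 8 (send(from=A, to=B, msg='hello')): A:[err,stop,done,ping] B:[data,ok,bye,hello]
After 9 (send(from=B, to=A, msg='req')): A:[err,stop,done,ping,req] B:[data,ok,bye,hello]
After 10 (process(A)): A:[stop,done,ping,req] B:[data,ok,bye,hello]
After 11 (process(B)): A:[stop,done,ping,req] B:[ok,bye,hello]
After 12 (process(A)): A:[done,ping,req] B:[ok,bye,hello]

Answer: done,ping,req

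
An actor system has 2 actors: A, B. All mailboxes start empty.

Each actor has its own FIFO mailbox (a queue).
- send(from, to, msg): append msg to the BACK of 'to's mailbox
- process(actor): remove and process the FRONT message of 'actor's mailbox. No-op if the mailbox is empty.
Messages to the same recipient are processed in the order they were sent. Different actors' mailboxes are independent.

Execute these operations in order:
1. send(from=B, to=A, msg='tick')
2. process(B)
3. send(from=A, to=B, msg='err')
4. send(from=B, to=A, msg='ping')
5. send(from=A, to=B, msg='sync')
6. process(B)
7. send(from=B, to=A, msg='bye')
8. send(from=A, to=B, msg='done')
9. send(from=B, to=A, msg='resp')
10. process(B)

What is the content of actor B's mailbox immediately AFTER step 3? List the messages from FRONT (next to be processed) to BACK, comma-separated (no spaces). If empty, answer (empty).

After 1 (send(from=B, to=A, msg='tick')): A:[tick] B:[]
After 2 (process(B)): A:[tick] B:[]
After 3 (send(from=A, to=B, msg='err')): A:[tick] B:[err]

err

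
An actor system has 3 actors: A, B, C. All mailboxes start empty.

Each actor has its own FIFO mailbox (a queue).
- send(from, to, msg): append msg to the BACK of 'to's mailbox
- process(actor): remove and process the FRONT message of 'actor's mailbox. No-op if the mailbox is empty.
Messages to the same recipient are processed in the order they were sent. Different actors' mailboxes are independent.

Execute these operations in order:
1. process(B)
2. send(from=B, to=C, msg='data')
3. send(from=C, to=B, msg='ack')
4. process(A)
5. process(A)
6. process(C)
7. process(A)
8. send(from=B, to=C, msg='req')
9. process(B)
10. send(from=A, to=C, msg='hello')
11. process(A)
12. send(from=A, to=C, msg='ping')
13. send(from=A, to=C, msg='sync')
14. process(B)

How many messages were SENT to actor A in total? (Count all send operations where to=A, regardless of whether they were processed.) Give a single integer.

Answer: 0

Derivation:
After 1 (process(B)): A:[] B:[] C:[]
After 2 (send(from=B, to=C, msg='data')): A:[] B:[] C:[data]
After 3 (send(from=C, to=B, msg='ack')): A:[] B:[ack] C:[data]
After 4 (process(A)): A:[] B:[ack] C:[data]
After 5 (process(A)): A:[] B:[ack] C:[data]
After 6 (process(C)): A:[] B:[ack] C:[]
After 7 (process(A)): A:[] B:[ack] C:[]
After 8 (send(from=B, to=C, msg='req')): A:[] B:[ack] C:[req]
After 9 (process(B)): A:[] B:[] C:[req]
After 10 (send(from=A, to=C, msg='hello')): A:[] B:[] C:[req,hello]
After 11 (process(A)): A:[] B:[] C:[req,hello]
After 12 (send(from=A, to=C, msg='ping')): A:[] B:[] C:[req,hello,ping]
After 13 (send(from=A, to=C, msg='sync')): A:[] B:[] C:[req,hello,ping,sync]
After 14 (process(B)): A:[] B:[] C:[req,hello,ping,sync]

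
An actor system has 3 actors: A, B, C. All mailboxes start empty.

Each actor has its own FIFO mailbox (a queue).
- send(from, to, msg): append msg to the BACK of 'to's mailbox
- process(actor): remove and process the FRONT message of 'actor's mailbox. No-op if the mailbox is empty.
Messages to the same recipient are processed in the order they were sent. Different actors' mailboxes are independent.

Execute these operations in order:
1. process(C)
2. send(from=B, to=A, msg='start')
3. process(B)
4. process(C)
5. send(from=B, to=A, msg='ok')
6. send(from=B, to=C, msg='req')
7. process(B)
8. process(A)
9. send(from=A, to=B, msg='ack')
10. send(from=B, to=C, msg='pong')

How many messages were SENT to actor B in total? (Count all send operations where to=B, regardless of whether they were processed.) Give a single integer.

Answer: 1

Derivation:
After 1 (process(C)): A:[] B:[] C:[]
After 2 (send(from=B, to=A, msg='start')): A:[start] B:[] C:[]
After 3 (process(B)): A:[start] B:[] C:[]
After 4 (process(C)): A:[start] B:[] C:[]
After 5 (send(from=B, to=A, msg='ok')): A:[start,ok] B:[] C:[]
After 6 (send(from=B, to=C, msg='req')): A:[start,ok] B:[] C:[req]
After 7 (process(B)): A:[start,ok] B:[] C:[req]
After 8 (process(A)): A:[ok] B:[] C:[req]
After 9 (send(from=A, to=B, msg='ack')): A:[ok] B:[ack] C:[req]
After 10 (send(from=B, to=C, msg='pong')): A:[ok] B:[ack] C:[req,pong]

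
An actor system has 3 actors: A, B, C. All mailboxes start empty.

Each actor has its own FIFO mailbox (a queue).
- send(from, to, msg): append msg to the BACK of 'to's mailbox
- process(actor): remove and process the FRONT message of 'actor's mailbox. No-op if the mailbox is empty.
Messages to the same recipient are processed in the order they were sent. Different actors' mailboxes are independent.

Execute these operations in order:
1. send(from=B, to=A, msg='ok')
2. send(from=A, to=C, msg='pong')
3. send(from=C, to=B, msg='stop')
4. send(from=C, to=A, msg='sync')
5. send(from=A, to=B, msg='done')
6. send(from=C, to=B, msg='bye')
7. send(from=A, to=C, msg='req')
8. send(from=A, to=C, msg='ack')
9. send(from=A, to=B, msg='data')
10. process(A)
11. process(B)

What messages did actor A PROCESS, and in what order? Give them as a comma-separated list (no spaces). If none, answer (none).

Answer: ok

Derivation:
After 1 (send(from=B, to=A, msg='ok')): A:[ok] B:[] C:[]
After 2 (send(from=A, to=C, msg='pong')): A:[ok] B:[] C:[pong]
After 3 (send(from=C, to=B, msg='stop')): A:[ok] B:[stop] C:[pong]
After 4 (send(from=C, to=A, msg='sync')): A:[ok,sync] B:[stop] C:[pong]
After 5 (send(from=A, to=B, msg='done')): A:[ok,sync] B:[stop,done] C:[pong]
After 6 (send(from=C, to=B, msg='bye')): A:[ok,sync] B:[stop,done,bye] C:[pong]
After 7 (send(from=A, to=C, msg='req')): A:[ok,sync] B:[stop,done,bye] C:[pong,req]
After 8 (send(from=A, to=C, msg='ack')): A:[ok,sync] B:[stop,done,bye] C:[pong,req,ack]
After 9 (send(from=A, to=B, msg='data')): A:[ok,sync] B:[stop,done,bye,data] C:[pong,req,ack]
After 10 (process(A)): A:[sync] B:[stop,done,bye,data] C:[pong,req,ack]
After 11 (process(B)): A:[sync] B:[done,bye,data] C:[pong,req,ack]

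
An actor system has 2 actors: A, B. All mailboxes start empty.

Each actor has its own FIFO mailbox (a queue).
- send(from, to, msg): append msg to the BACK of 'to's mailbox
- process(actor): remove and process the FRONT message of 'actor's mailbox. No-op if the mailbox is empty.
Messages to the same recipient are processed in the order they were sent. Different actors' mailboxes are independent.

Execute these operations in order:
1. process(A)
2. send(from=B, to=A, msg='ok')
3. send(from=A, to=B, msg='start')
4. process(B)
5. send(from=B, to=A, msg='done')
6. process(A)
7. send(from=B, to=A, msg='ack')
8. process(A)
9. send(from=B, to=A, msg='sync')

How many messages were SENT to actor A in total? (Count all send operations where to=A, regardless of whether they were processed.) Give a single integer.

Answer: 4

Derivation:
After 1 (process(A)): A:[] B:[]
After 2 (send(from=B, to=A, msg='ok')): A:[ok] B:[]
After 3 (send(from=A, to=B, msg='start')): A:[ok] B:[start]
After 4 (process(B)): A:[ok] B:[]
After 5 (send(from=B, to=A, msg='done')): A:[ok,done] B:[]
After 6 (process(A)): A:[done] B:[]
After 7 (send(from=B, to=A, msg='ack')): A:[done,ack] B:[]
After 8 (process(A)): A:[ack] B:[]
After 9 (send(from=B, to=A, msg='sync')): A:[ack,sync] B:[]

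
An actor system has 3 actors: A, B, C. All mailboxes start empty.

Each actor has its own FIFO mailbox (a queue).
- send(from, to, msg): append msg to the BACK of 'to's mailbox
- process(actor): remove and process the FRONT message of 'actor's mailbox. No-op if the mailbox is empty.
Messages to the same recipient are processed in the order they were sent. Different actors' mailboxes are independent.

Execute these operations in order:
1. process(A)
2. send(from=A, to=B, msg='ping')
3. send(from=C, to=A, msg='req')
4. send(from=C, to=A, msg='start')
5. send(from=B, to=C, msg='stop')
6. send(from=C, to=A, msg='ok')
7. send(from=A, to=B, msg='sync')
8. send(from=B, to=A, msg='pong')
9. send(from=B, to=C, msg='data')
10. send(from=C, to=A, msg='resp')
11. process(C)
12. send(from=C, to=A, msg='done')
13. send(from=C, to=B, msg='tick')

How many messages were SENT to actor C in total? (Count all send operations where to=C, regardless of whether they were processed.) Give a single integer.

After 1 (process(A)): A:[] B:[] C:[]
After 2 (send(from=A, to=B, msg='ping')): A:[] B:[ping] C:[]
After 3 (send(from=C, to=A, msg='req')): A:[req] B:[ping] C:[]
After 4 (send(from=C, to=A, msg='start')): A:[req,start] B:[ping] C:[]
After 5 (send(from=B, to=C, msg='stop')): A:[req,start] B:[ping] C:[stop]
After 6 (send(from=C, to=A, msg='ok')): A:[req,start,ok] B:[ping] C:[stop]
After 7 (send(from=A, to=B, msg='sync')): A:[req,start,ok] B:[ping,sync] C:[stop]
After 8 (send(from=B, to=A, msg='pong')): A:[req,start,ok,pong] B:[ping,sync] C:[stop]
After 9 (send(from=B, to=C, msg='data')): A:[req,start,ok,pong] B:[ping,sync] C:[stop,data]
After 10 (send(from=C, to=A, msg='resp')): A:[req,start,ok,pong,resp] B:[ping,sync] C:[stop,data]
After 11 (process(C)): A:[req,start,ok,pong,resp] B:[ping,sync] C:[data]
After 12 (send(from=C, to=A, msg='done')): A:[req,start,ok,pong,resp,done] B:[ping,sync] C:[data]
After 13 (send(from=C, to=B, msg='tick')): A:[req,start,ok,pong,resp,done] B:[ping,sync,tick] C:[data]

Answer: 2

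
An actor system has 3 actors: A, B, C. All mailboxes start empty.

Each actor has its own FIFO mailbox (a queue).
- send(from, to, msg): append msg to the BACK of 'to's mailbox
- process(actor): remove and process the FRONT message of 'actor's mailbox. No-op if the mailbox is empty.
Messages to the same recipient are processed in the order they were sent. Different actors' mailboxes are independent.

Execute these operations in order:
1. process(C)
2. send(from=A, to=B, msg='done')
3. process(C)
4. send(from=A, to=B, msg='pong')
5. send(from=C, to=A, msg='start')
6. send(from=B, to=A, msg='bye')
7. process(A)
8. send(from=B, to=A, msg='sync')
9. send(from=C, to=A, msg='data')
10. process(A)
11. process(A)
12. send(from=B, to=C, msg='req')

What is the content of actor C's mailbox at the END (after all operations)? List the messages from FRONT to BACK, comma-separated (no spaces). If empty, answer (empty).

Answer: req

Derivation:
After 1 (process(C)): A:[] B:[] C:[]
After 2 (send(from=A, to=B, msg='done')): A:[] B:[done] C:[]
After 3 (process(C)): A:[] B:[done] C:[]
After 4 (send(from=A, to=B, msg='pong')): A:[] B:[done,pong] C:[]
After 5 (send(from=C, to=A, msg='start')): A:[start] B:[done,pong] C:[]
After 6 (send(from=B, to=A, msg='bye')): A:[start,bye] B:[done,pong] C:[]
After 7 (process(A)): A:[bye] B:[done,pong] C:[]
After 8 (send(from=B, to=A, msg='sync')): A:[bye,sync] B:[done,pong] C:[]
After 9 (send(from=C, to=A, msg='data')): A:[bye,sync,data] B:[done,pong] C:[]
After 10 (process(A)): A:[sync,data] B:[done,pong] C:[]
After 11 (process(A)): A:[data] B:[done,pong] C:[]
After 12 (send(from=B, to=C, msg='req')): A:[data] B:[done,pong] C:[req]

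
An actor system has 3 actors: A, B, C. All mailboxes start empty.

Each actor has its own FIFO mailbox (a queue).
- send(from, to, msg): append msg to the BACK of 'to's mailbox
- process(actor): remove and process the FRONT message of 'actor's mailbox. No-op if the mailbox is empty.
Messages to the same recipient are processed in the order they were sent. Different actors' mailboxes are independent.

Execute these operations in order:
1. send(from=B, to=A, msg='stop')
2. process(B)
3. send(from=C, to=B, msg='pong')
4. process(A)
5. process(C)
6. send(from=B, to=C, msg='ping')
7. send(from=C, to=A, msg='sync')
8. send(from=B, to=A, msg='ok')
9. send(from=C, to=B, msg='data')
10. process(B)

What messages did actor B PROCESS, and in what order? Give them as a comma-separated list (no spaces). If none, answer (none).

After 1 (send(from=B, to=A, msg='stop')): A:[stop] B:[] C:[]
After 2 (process(B)): A:[stop] B:[] C:[]
After 3 (send(from=C, to=B, msg='pong')): A:[stop] B:[pong] C:[]
After 4 (process(A)): A:[] B:[pong] C:[]
After 5 (process(C)): A:[] B:[pong] C:[]
After 6 (send(from=B, to=C, msg='ping')): A:[] B:[pong] C:[ping]
After 7 (send(from=C, to=A, msg='sync')): A:[sync] B:[pong] C:[ping]
After 8 (send(from=B, to=A, msg='ok')): A:[sync,ok] B:[pong] C:[ping]
After 9 (send(from=C, to=B, msg='data')): A:[sync,ok] B:[pong,data] C:[ping]
After 10 (process(B)): A:[sync,ok] B:[data] C:[ping]

Answer: pong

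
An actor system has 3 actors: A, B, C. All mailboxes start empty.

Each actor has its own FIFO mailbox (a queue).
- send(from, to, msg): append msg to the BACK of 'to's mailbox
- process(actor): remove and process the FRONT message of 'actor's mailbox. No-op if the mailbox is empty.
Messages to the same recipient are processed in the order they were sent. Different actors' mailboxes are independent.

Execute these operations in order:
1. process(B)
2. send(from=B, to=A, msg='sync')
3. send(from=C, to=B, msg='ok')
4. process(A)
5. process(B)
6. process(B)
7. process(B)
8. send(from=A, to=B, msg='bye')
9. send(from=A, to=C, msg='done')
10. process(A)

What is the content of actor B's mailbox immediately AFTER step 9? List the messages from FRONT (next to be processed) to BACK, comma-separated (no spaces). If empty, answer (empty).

After 1 (process(B)): A:[] B:[] C:[]
After 2 (send(from=B, to=A, msg='sync')): A:[sync] B:[] C:[]
After 3 (send(from=C, to=B, msg='ok')): A:[sync] B:[ok] C:[]
After 4 (process(A)): A:[] B:[ok] C:[]
After 5 (process(B)): A:[] B:[] C:[]
After 6 (process(B)): A:[] B:[] C:[]
After 7 (process(B)): A:[] B:[] C:[]
After 8 (send(from=A, to=B, msg='bye')): A:[] B:[bye] C:[]
After 9 (send(from=A, to=C, msg='done')): A:[] B:[bye] C:[done]

bye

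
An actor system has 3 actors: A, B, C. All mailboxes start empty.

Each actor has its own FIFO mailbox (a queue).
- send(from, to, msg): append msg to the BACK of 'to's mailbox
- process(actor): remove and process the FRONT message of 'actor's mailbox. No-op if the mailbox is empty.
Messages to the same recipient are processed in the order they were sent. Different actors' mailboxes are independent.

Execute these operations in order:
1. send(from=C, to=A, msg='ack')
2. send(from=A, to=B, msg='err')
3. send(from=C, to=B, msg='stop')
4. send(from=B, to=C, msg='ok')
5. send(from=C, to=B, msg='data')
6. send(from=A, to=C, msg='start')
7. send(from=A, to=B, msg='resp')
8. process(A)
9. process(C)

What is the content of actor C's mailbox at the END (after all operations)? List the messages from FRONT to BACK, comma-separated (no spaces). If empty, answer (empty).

Answer: start

Derivation:
After 1 (send(from=C, to=A, msg='ack')): A:[ack] B:[] C:[]
After 2 (send(from=A, to=B, msg='err')): A:[ack] B:[err] C:[]
After 3 (send(from=C, to=B, msg='stop')): A:[ack] B:[err,stop] C:[]
After 4 (send(from=B, to=C, msg='ok')): A:[ack] B:[err,stop] C:[ok]
After 5 (send(from=C, to=B, msg='data')): A:[ack] B:[err,stop,data] C:[ok]
After 6 (send(from=A, to=C, msg='start')): A:[ack] B:[err,stop,data] C:[ok,start]
After 7 (send(from=A, to=B, msg='resp')): A:[ack] B:[err,stop,data,resp] C:[ok,start]
After 8 (process(A)): A:[] B:[err,stop,data,resp] C:[ok,start]
After 9 (process(C)): A:[] B:[err,stop,data,resp] C:[start]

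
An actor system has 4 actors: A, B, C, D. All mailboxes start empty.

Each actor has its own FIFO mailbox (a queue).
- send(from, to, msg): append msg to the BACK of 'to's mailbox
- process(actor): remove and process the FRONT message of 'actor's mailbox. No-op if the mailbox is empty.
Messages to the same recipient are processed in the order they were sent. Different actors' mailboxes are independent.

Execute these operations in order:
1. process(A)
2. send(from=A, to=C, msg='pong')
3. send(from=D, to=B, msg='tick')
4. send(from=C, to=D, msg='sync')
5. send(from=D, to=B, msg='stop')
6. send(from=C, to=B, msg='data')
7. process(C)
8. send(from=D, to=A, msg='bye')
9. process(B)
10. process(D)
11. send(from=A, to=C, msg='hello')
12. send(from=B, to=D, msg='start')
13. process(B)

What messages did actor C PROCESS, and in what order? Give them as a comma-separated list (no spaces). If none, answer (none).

After 1 (process(A)): A:[] B:[] C:[] D:[]
After 2 (send(from=A, to=C, msg='pong')): A:[] B:[] C:[pong] D:[]
After 3 (send(from=D, to=B, msg='tick')): A:[] B:[tick] C:[pong] D:[]
After 4 (send(from=C, to=D, msg='sync')): A:[] B:[tick] C:[pong] D:[sync]
After 5 (send(from=D, to=B, msg='stop')): A:[] B:[tick,stop] C:[pong] D:[sync]
After 6 (send(from=C, to=B, msg='data')): A:[] B:[tick,stop,data] C:[pong] D:[sync]
After 7 (process(C)): A:[] B:[tick,stop,data] C:[] D:[sync]
After 8 (send(from=D, to=A, msg='bye')): A:[bye] B:[tick,stop,data] C:[] D:[sync]
After 9 (process(B)): A:[bye] B:[stop,data] C:[] D:[sync]
After 10 (process(D)): A:[bye] B:[stop,data] C:[] D:[]
After 11 (send(from=A, to=C, msg='hello')): A:[bye] B:[stop,data] C:[hello] D:[]
After 12 (send(from=B, to=D, msg='start')): A:[bye] B:[stop,data] C:[hello] D:[start]
After 13 (process(B)): A:[bye] B:[data] C:[hello] D:[start]

Answer: pong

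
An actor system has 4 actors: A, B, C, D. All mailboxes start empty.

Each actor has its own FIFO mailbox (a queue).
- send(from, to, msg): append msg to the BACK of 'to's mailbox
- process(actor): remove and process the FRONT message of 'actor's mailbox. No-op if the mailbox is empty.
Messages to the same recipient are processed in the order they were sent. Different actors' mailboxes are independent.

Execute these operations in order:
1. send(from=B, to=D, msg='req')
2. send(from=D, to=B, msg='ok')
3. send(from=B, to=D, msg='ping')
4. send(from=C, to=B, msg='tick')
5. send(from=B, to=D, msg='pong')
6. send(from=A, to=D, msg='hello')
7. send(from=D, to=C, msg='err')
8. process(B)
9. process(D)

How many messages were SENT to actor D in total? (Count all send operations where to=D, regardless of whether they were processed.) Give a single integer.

After 1 (send(from=B, to=D, msg='req')): A:[] B:[] C:[] D:[req]
After 2 (send(from=D, to=B, msg='ok')): A:[] B:[ok] C:[] D:[req]
After 3 (send(from=B, to=D, msg='ping')): A:[] B:[ok] C:[] D:[req,ping]
After 4 (send(from=C, to=B, msg='tick')): A:[] B:[ok,tick] C:[] D:[req,ping]
After 5 (send(from=B, to=D, msg='pong')): A:[] B:[ok,tick] C:[] D:[req,ping,pong]
After 6 (send(from=A, to=D, msg='hello')): A:[] B:[ok,tick] C:[] D:[req,ping,pong,hello]
After 7 (send(from=D, to=C, msg='err')): A:[] B:[ok,tick] C:[err] D:[req,ping,pong,hello]
After 8 (process(B)): A:[] B:[tick] C:[err] D:[req,ping,pong,hello]
After 9 (process(D)): A:[] B:[tick] C:[err] D:[ping,pong,hello]

Answer: 4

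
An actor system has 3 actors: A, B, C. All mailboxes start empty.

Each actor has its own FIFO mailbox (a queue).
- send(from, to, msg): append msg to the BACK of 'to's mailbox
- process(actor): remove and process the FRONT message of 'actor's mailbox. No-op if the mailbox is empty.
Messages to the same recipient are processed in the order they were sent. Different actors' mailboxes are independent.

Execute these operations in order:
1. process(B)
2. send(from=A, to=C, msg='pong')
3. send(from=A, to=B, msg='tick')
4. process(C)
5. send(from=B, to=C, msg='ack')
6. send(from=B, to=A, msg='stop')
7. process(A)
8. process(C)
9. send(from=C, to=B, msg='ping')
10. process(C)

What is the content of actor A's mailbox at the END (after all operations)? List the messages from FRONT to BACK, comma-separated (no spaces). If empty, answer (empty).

After 1 (process(B)): A:[] B:[] C:[]
After 2 (send(from=A, to=C, msg='pong')): A:[] B:[] C:[pong]
After 3 (send(from=A, to=B, msg='tick')): A:[] B:[tick] C:[pong]
After 4 (process(C)): A:[] B:[tick] C:[]
After 5 (send(from=B, to=C, msg='ack')): A:[] B:[tick] C:[ack]
After 6 (send(from=B, to=A, msg='stop')): A:[stop] B:[tick] C:[ack]
After 7 (process(A)): A:[] B:[tick] C:[ack]
After 8 (process(C)): A:[] B:[tick] C:[]
After 9 (send(from=C, to=B, msg='ping')): A:[] B:[tick,ping] C:[]
After 10 (process(C)): A:[] B:[tick,ping] C:[]

Answer: (empty)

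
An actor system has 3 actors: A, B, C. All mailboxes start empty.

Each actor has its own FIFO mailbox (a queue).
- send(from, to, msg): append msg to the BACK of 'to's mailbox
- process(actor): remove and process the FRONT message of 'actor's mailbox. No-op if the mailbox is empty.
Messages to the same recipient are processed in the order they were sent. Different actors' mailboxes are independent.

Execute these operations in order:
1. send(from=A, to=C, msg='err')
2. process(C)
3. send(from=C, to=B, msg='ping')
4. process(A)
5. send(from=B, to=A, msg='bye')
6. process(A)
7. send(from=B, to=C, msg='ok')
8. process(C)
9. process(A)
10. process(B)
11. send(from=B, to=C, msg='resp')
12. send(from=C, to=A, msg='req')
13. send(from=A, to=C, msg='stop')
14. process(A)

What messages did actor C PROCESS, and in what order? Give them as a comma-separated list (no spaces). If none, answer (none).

After 1 (send(from=A, to=C, msg='err')): A:[] B:[] C:[err]
After 2 (process(C)): A:[] B:[] C:[]
After 3 (send(from=C, to=B, msg='ping')): A:[] B:[ping] C:[]
After 4 (process(A)): A:[] B:[ping] C:[]
After 5 (send(from=B, to=A, msg='bye')): A:[bye] B:[ping] C:[]
After 6 (process(A)): A:[] B:[ping] C:[]
After 7 (send(from=B, to=C, msg='ok')): A:[] B:[ping] C:[ok]
After 8 (process(C)): A:[] B:[ping] C:[]
After 9 (process(A)): A:[] B:[ping] C:[]
After 10 (process(B)): A:[] B:[] C:[]
After 11 (send(from=B, to=C, msg='resp')): A:[] B:[] C:[resp]
After 12 (send(from=C, to=A, msg='req')): A:[req] B:[] C:[resp]
After 13 (send(from=A, to=C, msg='stop')): A:[req] B:[] C:[resp,stop]
After 14 (process(A)): A:[] B:[] C:[resp,stop]

Answer: err,ok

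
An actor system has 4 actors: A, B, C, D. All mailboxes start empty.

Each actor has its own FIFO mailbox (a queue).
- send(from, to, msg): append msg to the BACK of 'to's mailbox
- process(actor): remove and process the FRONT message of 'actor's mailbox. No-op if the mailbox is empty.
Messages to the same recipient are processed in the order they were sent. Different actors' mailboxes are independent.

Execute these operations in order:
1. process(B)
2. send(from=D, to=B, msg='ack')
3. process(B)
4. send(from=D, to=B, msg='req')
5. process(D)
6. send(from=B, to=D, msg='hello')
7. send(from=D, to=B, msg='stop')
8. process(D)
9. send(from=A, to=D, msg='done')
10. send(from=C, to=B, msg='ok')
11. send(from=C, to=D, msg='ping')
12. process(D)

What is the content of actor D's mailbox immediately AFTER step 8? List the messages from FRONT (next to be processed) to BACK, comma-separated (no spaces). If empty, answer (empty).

After 1 (process(B)): A:[] B:[] C:[] D:[]
After 2 (send(from=D, to=B, msg='ack')): A:[] B:[ack] C:[] D:[]
After 3 (process(B)): A:[] B:[] C:[] D:[]
After 4 (send(from=D, to=B, msg='req')): A:[] B:[req] C:[] D:[]
After 5 (process(D)): A:[] B:[req] C:[] D:[]
After 6 (send(from=B, to=D, msg='hello')): A:[] B:[req] C:[] D:[hello]
After 7 (send(from=D, to=B, msg='stop')): A:[] B:[req,stop] C:[] D:[hello]
After 8 (process(D)): A:[] B:[req,stop] C:[] D:[]

(empty)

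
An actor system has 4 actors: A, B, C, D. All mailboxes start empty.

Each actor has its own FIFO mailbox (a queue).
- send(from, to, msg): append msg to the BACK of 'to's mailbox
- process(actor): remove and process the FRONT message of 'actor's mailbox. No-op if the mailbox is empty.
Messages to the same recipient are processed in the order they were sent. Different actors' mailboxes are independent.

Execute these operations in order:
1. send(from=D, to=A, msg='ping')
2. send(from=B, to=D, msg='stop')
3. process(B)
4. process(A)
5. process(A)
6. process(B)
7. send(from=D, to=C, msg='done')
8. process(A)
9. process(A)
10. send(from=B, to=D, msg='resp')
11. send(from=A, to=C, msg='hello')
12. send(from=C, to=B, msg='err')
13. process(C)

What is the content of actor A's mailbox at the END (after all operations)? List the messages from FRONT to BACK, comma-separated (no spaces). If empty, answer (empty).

Answer: (empty)

Derivation:
After 1 (send(from=D, to=A, msg='ping')): A:[ping] B:[] C:[] D:[]
After 2 (send(from=B, to=D, msg='stop')): A:[ping] B:[] C:[] D:[stop]
After 3 (process(B)): A:[ping] B:[] C:[] D:[stop]
After 4 (process(A)): A:[] B:[] C:[] D:[stop]
After 5 (process(A)): A:[] B:[] C:[] D:[stop]
After 6 (process(B)): A:[] B:[] C:[] D:[stop]
After 7 (send(from=D, to=C, msg='done')): A:[] B:[] C:[done] D:[stop]
After 8 (process(A)): A:[] B:[] C:[done] D:[stop]
After 9 (process(A)): A:[] B:[] C:[done] D:[stop]
After 10 (send(from=B, to=D, msg='resp')): A:[] B:[] C:[done] D:[stop,resp]
After 11 (send(from=A, to=C, msg='hello')): A:[] B:[] C:[done,hello] D:[stop,resp]
After 12 (send(from=C, to=B, msg='err')): A:[] B:[err] C:[done,hello] D:[stop,resp]
After 13 (process(C)): A:[] B:[err] C:[hello] D:[stop,resp]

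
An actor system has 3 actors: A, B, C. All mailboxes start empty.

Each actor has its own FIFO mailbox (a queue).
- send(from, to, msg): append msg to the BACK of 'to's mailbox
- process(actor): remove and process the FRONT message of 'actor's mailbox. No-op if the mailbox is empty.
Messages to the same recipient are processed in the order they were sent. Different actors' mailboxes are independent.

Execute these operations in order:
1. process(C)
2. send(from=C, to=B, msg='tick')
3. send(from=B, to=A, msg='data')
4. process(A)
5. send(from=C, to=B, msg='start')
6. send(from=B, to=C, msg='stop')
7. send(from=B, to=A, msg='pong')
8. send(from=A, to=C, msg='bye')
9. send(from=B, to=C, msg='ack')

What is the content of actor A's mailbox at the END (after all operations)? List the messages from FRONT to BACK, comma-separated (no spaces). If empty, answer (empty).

After 1 (process(C)): A:[] B:[] C:[]
After 2 (send(from=C, to=B, msg='tick')): A:[] B:[tick] C:[]
After 3 (send(from=B, to=A, msg='data')): A:[data] B:[tick] C:[]
After 4 (process(A)): A:[] B:[tick] C:[]
After 5 (send(from=C, to=B, msg='start')): A:[] B:[tick,start] C:[]
After 6 (send(from=B, to=C, msg='stop')): A:[] B:[tick,start] C:[stop]
After 7 (send(from=B, to=A, msg='pong')): A:[pong] B:[tick,start] C:[stop]
After 8 (send(from=A, to=C, msg='bye')): A:[pong] B:[tick,start] C:[stop,bye]
After 9 (send(from=B, to=C, msg='ack')): A:[pong] B:[tick,start] C:[stop,bye,ack]

Answer: pong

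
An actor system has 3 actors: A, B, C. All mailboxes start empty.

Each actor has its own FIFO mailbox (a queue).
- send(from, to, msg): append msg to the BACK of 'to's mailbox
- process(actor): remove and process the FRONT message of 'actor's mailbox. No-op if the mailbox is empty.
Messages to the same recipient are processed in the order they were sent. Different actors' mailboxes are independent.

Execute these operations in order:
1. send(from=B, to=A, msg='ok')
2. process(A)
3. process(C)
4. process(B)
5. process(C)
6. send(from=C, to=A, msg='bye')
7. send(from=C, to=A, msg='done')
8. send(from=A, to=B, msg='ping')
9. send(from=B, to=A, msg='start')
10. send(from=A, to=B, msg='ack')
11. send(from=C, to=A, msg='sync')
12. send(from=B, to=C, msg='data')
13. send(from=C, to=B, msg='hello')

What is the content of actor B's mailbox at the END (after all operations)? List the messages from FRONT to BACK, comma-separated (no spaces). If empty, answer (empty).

Answer: ping,ack,hello

Derivation:
After 1 (send(from=B, to=A, msg='ok')): A:[ok] B:[] C:[]
After 2 (process(A)): A:[] B:[] C:[]
After 3 (process(C)): A:[] B:[] C:[]
After 4 (process(B)): A:[] B:[] C:[]
After 5 (process(C)): A:[] B:[] C:[]
After 6 (send(from=C, to=A, msg='bye')): A:[bye] B:[] C:[]
After 7 (send(from=C, to=A, msg='done')): A:[bye,done] B:[] C:[]
After 8 (send(from=A, to=B, msg='ping')): A:[bye,done] B:[ping] C:[]
After 9 (send(from=B, to=A, msg='start')): A:[bye,done,start] B:[ping] C:[]
After 10 (send(from=A, to=B, msg='ack')): A:[bye,done,start] B:[ping,ack] C:[]
After 11 (send(from=C, to=A, msg='sync')): A:[bye,done,start,sync] B:[ping,ack] C:[]
After 12 (send(from=B, to=C, msg='data')): A:[bye,done,start,sync] B:[ping,ack] C:[data]
After 13 (send(from=C, to=B, msg='hello')): A:[bye,done,start,sync] B:[ping,ack,hello] C:[data]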